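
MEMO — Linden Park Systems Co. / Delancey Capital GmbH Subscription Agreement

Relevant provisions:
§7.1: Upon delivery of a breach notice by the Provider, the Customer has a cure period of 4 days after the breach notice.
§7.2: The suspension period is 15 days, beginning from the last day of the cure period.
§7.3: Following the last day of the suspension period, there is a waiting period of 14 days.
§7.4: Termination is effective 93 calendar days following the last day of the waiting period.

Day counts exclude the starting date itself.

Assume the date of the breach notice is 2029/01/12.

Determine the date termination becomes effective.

2029/05/18

Adding 4 calendar days to 2029/01/12 gives 2029/01/16, which is the last day of the cure period.
The last day of the suspension period: 15 calendar days after 2029/01/16 is 2029/01/31.
Adding 14 calendar days to 2029/01/31 gives 2029/02/14, which is the last day of the waiting period.
The date termination becomes effective: 93 calendar days after 2029/02/14 is 2029/05/18.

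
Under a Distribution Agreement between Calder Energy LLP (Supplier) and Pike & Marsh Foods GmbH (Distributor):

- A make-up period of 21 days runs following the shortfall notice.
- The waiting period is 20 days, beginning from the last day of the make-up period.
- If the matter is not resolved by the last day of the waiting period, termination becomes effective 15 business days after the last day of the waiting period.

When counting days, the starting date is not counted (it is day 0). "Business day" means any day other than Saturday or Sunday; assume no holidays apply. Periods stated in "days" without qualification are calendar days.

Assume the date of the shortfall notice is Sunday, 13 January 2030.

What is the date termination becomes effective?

The last day of the make-up period: 21 calendar days after 13 January 2030 is 3 February 2030.
The last day of the waiting period: 3 February 2030 + 20 days = 23 February 2030.
From Saturday, 23 February 2030, 15 business days (Feb 25, Feb 26, Feb 27, Feb 28, …, Mar 13, Mar 14, Mar 15, skipping weekends) brings us to Friday, 15 March 2030, which is the date termination becomes effective.

15 March 2030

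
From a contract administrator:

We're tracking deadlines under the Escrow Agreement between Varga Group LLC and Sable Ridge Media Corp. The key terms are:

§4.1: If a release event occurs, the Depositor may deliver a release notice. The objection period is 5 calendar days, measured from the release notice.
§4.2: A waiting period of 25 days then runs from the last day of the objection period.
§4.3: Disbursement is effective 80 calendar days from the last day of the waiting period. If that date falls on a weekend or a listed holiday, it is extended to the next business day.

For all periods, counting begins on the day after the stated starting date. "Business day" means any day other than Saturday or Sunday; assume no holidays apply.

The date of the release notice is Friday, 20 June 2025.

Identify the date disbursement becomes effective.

8 October 2025

Adding 5 calendar days to 20 June 2025 gives 25 June 2025, which is the last day of the objection period.
Adding 25 calendar days to 25 June 2025 gives 20 July 2025, which is the last day of the waiting period.
The date disbursement becomes effective: 80 calendar days after 20 July 2025 is 8 October 2025. 8 October 2025 is a Wednesday, so no roll-forward applies.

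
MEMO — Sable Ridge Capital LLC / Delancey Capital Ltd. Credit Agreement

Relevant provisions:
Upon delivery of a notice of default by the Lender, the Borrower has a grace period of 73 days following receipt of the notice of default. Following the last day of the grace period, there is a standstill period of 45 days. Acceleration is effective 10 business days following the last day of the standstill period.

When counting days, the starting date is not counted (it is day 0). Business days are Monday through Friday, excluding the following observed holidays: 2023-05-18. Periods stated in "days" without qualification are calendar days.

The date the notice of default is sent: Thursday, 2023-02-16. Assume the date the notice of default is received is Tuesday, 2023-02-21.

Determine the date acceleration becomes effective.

The last day of the grace period: 2023-02-21 + 73 days = 2023-05-05.
The last day of the standstill period: 45 calendar days after 2023-05-05 is 2023-06-19.
The date acceleration becomes effective: counting 10 business days from Monday, 2023-06-19 (Jun 20, Jun 21, Jun 22, Jun 23, Jun 26, Jun 27, Jun 28, Jun 29, Jun 30, Jul 3, skipping weekends) reaches Monday, 2023-07-03.

2023-07-03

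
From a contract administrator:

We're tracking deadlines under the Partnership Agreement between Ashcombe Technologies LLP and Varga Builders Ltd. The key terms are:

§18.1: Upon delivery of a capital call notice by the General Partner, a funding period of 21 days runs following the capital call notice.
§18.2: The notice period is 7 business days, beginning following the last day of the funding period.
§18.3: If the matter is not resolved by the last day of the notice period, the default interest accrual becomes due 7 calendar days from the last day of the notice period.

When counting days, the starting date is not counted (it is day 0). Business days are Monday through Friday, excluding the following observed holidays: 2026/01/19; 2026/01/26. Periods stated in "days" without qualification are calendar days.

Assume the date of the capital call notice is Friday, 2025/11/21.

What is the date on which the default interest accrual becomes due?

The last day of the funding period: 21 calendar days after 2025/11/21 is 2025/12/12.
From Friday, 2025/12/12, 7 business days (Dec 15, Dec 16, Dec 17, Dec 18, Dec 19, Dec 22, Dec 23, skipping weekends) brings us to Tuesday, 2025/12/23, which is the last day of the notice period.
The date on which the default interest accrual becomes due: 2025/12/23 + 7 days = 2025/12/30.

2025/12/30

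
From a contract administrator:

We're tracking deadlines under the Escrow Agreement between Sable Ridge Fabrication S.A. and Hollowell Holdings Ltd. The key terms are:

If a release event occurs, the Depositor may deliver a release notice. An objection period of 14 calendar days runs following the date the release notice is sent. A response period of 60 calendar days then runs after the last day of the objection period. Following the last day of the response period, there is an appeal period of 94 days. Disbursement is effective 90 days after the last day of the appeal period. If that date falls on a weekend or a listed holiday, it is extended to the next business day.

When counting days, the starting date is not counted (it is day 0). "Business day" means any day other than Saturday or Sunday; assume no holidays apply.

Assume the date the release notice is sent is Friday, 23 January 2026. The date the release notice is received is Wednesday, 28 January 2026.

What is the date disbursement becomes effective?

8 October 2026

The last day of the objection period: 14 calendar days after 23 January 2026 is 6 February 2026.
The last day of the response period: 6 February 2026 + 60 days = 7 April 2026.
The last day of the appeal period: 7 April 2026 + 94 days = 10 July 2026.
The date disbursement becomes effective: 90 calendar days after 10 July 2026 is 8 October 2026. 8 October 2026 is a Thursday, so no roll-forward applies.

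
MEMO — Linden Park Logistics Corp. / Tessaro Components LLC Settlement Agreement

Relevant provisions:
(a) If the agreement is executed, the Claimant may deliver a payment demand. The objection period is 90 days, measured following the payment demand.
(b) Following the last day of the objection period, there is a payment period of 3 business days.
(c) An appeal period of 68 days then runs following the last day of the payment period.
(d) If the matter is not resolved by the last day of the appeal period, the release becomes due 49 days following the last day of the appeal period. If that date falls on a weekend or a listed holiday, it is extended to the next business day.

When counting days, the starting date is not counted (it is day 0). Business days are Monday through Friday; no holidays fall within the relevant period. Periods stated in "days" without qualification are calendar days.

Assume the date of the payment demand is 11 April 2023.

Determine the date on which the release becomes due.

Adding 90 calendar days to 11 April 2023 gives 10 July 2023, which is the last day of the objection period.
The last day of the payment period: counting 3 business days from Monday, 10 July 2023 (Jul 11, Jul 12, Jul 13, skipping weekends) reaches Thursday, 13 July 2023.
The last day of the appeal period: 13 July 2023 + 68 days = 19 September 2023.
The date on which the release becomes due: 49 calendar days after 19 September 2023 is 7 November 2023. 7 November 2023 is a Tuesday, so no roll-forward applies.

7 November 2023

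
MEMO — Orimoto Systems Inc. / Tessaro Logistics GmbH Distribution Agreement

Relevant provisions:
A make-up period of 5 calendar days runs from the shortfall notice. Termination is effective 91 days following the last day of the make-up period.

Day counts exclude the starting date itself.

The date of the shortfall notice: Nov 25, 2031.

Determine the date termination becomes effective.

The last day of the make-up period: 5 calendar days after Nov 25, 2031 is Nov 30, 2031.
The date termination becomes effective: Nov 30, 2031 + 91 days = Feb 29, 2032.

Feb 29, 2032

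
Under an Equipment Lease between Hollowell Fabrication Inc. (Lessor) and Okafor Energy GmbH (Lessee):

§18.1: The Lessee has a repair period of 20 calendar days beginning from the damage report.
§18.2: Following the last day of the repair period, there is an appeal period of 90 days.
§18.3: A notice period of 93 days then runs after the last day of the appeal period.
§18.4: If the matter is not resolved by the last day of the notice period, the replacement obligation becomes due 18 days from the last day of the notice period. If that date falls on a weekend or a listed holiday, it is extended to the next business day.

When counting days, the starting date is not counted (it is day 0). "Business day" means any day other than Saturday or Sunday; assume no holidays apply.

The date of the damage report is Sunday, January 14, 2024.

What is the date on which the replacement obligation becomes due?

August 22, 2024

The last day of the repair period: January 14, 2024 + 20 days = February 3, 2024.
The last day of the appeal period: February 3, 2024 + 90 days = May 3, 2024.
The last day of the notice period: 93 calendar days after May 3, 2024 is August 4, 2024.
The date on which the replacement obligation becomes due: August 4, 2024 + 18 days = August 22, 2024. August 22, 2024 is a Thursday, so no roll-forward applies.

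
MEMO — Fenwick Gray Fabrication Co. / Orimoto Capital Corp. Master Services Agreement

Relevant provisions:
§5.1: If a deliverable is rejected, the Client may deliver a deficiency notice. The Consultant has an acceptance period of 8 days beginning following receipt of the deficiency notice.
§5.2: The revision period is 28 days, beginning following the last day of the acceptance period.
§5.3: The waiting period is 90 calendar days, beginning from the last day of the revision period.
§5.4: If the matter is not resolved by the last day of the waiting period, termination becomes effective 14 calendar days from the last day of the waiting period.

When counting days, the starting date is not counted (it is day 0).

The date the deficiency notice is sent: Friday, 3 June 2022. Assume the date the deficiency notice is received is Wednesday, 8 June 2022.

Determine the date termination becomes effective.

The last day of the acceptance period: 8 June 2022 + 8 days = 16 June 2022.
Adding 28 calendar days to 16 June 2022 gives 14 July 2022, which is the last day of the revision period.
Adding 90 calendar days to 14 July 2022 gives 12 October 2022, which is the last day of the waiting period.
The date termination becomes effective: 14 calendar days after 12 October 2022 is 26 October 2022.

26 October 2022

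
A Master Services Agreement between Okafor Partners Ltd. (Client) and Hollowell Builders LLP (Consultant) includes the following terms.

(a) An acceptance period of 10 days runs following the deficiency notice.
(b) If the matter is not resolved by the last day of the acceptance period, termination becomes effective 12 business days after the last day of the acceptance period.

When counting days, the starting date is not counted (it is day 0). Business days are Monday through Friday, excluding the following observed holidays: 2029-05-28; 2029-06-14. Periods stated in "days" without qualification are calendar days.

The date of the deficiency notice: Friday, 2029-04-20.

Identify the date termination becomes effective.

2029-05-16

Adding 10 calendar days to 2029-04-20 gives 2029-04-30, which is the last day of the acceptance period.
The date termination becomes effective: counting 12 business days from Monday, 2029-04-30 (May 1, May 2, May 3, May 4, …, May 14, May 15, May 16, skipping weekends) reaches Wednesday, 2029-05-16.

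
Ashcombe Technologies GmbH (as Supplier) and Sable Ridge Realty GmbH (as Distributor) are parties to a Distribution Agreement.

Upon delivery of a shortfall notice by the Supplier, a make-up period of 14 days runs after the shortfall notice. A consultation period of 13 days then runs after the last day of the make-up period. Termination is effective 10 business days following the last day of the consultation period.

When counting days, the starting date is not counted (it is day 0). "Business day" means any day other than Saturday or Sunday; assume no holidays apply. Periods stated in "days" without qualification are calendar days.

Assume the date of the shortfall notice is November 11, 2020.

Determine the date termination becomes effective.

December 22, 2020

The last day of the make-up period: November 11, 2020 + 14 days = November 25, 2020.
The last day of the consultation period: 13 calendar days after November 25, 2020 is December 8, 2020.
The date termination becomes effective: 10 business days after Tuesday, December 8, 2020, skipping weekends — Dec 9, Dec 10, Dec 11, Dec 14, Dec 15, Dec 16, Dec 17, Dec 18, Dec 21, Dec 22 — lands on Tuesday, December 22, 2020.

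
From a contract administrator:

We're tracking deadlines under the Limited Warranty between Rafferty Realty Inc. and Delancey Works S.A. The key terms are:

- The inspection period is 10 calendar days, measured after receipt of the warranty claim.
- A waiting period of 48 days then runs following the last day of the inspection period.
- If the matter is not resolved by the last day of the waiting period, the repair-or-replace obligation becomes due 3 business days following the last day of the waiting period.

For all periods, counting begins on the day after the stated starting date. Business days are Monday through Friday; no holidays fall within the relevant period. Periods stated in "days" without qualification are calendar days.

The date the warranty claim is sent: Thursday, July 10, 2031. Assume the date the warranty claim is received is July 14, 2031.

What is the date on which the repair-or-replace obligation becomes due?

The last day of the inspection period: 10 calendar days after July 14, 2031 is July 24, 2031.
The last day of the waiting period: 48 calendar days after July 24, 2031 is September 10, 2031.
The date on which the repair-or-replace obligation becomes due: counting 3 business days from Wednesday, September 10, 2031 (Sep 11, Sep 12, Sep 15, skipping weekends) reaches Monday, September 15, 2031.

September 15, 2031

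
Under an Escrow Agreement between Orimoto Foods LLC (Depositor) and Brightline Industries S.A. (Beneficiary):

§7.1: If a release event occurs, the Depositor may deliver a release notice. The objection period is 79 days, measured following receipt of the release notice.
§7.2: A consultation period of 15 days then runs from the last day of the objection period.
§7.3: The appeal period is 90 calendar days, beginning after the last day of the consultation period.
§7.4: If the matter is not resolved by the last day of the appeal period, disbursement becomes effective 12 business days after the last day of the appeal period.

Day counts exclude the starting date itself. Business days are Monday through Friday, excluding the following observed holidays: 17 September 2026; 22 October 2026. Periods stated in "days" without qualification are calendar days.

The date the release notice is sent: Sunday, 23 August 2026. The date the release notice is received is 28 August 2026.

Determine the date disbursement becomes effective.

16 March 2027

Adding 79 calendar days to 28 August 2026 gives 15 November 2026, which is the last day of the objection period.
Adding 15 calendar days to 15 November 2026 gives 30 November 2026, which is the last day of the consultation period.
Adding 90 calendar days to 30 November 2026 gives 28 February 2027, which is the last day of the appeal period.
From Sunday, 28 February 2027, 12 business days (Mar 1, Mar 2, Mar 3, Mar 4, …, Mar 12, Mar 15, Mar 16, skipping weekends) brings us to Tuesday, 16 March 2027, which is the date disbursement becomes effective.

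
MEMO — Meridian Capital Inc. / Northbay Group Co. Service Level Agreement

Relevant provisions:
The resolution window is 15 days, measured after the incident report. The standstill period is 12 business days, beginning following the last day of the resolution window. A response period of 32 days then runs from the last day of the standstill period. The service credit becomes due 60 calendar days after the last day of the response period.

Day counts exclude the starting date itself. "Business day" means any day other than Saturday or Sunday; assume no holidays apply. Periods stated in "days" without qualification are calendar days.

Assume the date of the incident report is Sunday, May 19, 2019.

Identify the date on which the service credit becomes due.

The last day of the resolution window: May 19, 2019 + 15 days = June 3, 2019.
The last day of the standstill period: counting 12 business days from Monday, June 3, 2019 (Jun 4, Jun 5, Jun 6, Jun 7, …, Jun 17, Jun 18, Jun 19, skipping weekends) reaches Wednesday, June 19, 2019.
The last day of the response period: 32 calendar days after June 19, 2019 is July 21, 2019.
The date on which the service credit becomes due: July 21, 2019 + 60 days = September 19, 2019.

September 19, 2019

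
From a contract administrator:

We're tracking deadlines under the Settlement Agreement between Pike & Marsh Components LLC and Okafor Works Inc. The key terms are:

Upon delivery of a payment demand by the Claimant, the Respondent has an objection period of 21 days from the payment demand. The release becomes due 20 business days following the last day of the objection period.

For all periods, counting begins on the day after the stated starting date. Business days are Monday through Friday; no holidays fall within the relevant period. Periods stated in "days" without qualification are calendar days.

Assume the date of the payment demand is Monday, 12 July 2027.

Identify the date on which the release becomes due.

The last day of the objection period: 12 July 2027 + 21 days = 2 August 2027.
From Monday, 2 August 2027, 20 business days (Aug 3, Aug 4, Aug 5, Aug 6, …, Aug 26, Aug 27, Aug 30, skipping weekends) brings us to Monday, 30 August 2027, which is the date on which the release becomes due.

30 August 2027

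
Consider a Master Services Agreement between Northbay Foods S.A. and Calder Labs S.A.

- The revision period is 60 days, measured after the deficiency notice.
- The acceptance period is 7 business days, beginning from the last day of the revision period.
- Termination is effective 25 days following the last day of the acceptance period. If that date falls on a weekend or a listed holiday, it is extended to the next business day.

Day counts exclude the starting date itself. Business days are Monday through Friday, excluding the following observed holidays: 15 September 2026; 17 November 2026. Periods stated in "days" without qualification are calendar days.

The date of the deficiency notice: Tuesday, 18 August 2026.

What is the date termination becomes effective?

Adding 60 calendar days to 18 August 2026 gives 17 October 2026, which is the last day of the revision period.
From Saturday, 17 October 2026, 7 business days (Oct 19, Oct 20, Oct 21, Oct 22, Oct 23, Oct 26, Oct 27, skipping weekends) brings us to Tuesday, 27 October 2026, which is the last day of the acceptance period.
Adding 25 calendar days to 27 October 2026 gives 21 November 2026, which is the date termination becomes effective. That falls on a Saturday, so it rolls to the next business day, Monday, 23 November 2026.

23 November 2026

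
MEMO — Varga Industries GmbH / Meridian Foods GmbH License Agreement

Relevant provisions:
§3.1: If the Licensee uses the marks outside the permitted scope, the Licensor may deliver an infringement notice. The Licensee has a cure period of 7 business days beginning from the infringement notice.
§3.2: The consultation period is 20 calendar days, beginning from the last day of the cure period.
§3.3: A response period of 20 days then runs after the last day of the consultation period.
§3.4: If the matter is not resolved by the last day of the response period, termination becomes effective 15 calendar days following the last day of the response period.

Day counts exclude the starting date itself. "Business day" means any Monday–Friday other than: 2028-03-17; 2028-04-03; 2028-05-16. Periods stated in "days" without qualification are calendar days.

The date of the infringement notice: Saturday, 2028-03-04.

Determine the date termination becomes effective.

The last day of the cure period: 7 business days after Saturday, 2028-03-04, skipping weekends — Mar 6, Mar 7, Mar 8, Mar 9, Mar 10, Mar 13, Mar 14 — lands on Tuesday, 2028-03-14.
Adding 20 calendar days to 2028-03-14 gives 2028-04-03, which is the last day of the consultation period.
The last day of the response period: 2028-04-03 + 20 days = 2028-04-23.
The date termination becomes effective: 15 calendar days after 2028-04-23 is 2028-05-08.

2028-05-08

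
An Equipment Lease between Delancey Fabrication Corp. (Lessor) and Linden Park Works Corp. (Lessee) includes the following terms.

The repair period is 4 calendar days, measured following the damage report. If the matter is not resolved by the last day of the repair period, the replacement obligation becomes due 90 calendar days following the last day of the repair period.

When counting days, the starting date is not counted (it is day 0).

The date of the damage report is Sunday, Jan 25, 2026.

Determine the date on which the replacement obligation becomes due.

Adding 4 calendar days to Jan 25, 2026 gives Jan 29, 2026, which is the last day of the repair period.
The date on which the replacement obligation becomes due: 90 calendar days after Jan 29, 2026 is Apr 29, 2026.

Apr 29, 2026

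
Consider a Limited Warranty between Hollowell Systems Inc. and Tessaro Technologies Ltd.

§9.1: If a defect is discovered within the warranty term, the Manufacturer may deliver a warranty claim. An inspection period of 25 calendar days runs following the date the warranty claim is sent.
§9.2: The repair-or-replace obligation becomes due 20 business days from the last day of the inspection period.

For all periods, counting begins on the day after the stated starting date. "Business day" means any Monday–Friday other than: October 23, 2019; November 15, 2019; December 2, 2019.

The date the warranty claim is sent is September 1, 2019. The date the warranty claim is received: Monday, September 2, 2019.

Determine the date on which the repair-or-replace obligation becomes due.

The last day of the inspection period: September 1, 2019 + 25 days = September 26, 2019.
The date on which the repair-or-replace obligation becomes due: 20 business days after Thursday, September 26, 2019, skipping weekends and the listed holiday on Oct 23 — Sep 27, Sep 30, Oct 1, Oct 2, …, Oct 22, Oct 24, Oct 25 — lands on Friday, October 25, 2019.

October 25, 2019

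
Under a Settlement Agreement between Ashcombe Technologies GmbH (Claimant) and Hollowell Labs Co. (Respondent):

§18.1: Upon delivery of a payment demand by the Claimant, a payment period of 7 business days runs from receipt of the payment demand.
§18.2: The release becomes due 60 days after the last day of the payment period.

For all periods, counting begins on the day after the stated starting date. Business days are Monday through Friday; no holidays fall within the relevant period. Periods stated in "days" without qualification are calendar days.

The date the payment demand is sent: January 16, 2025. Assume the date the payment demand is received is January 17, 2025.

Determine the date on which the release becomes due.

March 29, 2025

The last day of the payment period: counting 7 business days from Friday, January 17, 2025 (Jan 20, Jan 21, Jan 22, Jan 23, Jan 24, Jan 27, Jan 28, skipping weekends) reaches Tuesday, January 28, 2025.
The date on which the release becomes due: January 28, 2025 + 60 days = March 29, 2025.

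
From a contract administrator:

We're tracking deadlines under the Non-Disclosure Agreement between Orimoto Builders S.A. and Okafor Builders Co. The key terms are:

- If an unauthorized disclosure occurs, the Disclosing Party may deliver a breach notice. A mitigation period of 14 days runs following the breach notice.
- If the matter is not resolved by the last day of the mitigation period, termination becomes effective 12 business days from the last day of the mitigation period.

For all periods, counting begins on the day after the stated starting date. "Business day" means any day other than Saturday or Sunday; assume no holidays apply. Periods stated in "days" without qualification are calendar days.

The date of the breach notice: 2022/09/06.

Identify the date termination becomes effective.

2022/10/06

The last day of the mitigation period: 2022/09/06 + 14 days = 2022/09/20.
The date termination becomes effective: counting 12 business days from Tuesday, 2022/09/20 (Sep 21, Sep 22, Sep 23, Sep 26, …, Oct 4, Oct 5, Oct 6, skipping weekends) reaches Thursday, 2022/10/06.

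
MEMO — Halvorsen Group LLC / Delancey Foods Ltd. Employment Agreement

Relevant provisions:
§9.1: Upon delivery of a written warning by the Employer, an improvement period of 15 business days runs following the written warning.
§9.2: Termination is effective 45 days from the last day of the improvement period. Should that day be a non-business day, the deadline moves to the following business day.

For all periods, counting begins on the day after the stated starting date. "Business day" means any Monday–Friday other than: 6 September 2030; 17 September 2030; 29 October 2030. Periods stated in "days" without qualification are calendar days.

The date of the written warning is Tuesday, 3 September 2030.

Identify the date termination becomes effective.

The last day of the improvement period: 15 business days after Tuesday, 3 September 2030, skipping weekends and the listed holidays on Sep 6, Sep 17 — Sep 4, Sep 5, Sep 9, Sep 10, …, Sep 24, Sep 25, Sep 26 — lands on Thursday, 26 September 2030.
The date termination becomes effective: 45 calendar days after 26 September 2030 is 10 November 2030. That falls on a Sunday, so it rolls to the next business day, Monday, 11 November 2030.

11 November 2030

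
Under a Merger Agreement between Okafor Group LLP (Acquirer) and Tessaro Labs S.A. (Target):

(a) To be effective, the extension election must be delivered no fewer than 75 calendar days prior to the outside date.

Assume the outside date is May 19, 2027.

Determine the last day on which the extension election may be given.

Mar 5, 2027

Counting back 75 calendar days from May 19, 2027 gives Mar 5, 2027.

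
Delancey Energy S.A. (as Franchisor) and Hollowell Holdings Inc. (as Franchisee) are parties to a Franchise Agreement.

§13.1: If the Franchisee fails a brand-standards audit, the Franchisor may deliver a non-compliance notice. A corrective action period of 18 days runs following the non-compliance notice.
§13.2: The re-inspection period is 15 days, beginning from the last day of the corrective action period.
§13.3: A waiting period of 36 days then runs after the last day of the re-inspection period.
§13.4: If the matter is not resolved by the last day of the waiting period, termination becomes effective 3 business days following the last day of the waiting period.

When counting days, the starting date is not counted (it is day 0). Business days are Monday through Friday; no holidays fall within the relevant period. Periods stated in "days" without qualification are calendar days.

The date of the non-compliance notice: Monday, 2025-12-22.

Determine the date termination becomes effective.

2026-03-04

The last day of the corrective action period: 2025-12-22 + 18 days = 2026-01-09.
The last day of the re-inspection period: 2026-01-09 + 15 days = 2026-01-24.
Adding 36 calendar days to 2026-01-24 gives 2026-03-01, which is the last day of the waiting period.
The date termination becomes effective: counting 3 business days from Sunday, 2026-03-01 (Mar 2, Mar 3, Mar 4, skipping weekends) reaches Wednesday, 2026-03-04.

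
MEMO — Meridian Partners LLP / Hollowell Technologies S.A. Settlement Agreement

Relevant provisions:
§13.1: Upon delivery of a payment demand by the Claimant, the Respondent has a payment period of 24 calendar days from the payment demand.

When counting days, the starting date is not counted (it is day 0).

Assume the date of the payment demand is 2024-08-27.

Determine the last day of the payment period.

The last day of the payment period: 24 calendar days after 2024-08-27 is 2024-09-20.

2024-09-20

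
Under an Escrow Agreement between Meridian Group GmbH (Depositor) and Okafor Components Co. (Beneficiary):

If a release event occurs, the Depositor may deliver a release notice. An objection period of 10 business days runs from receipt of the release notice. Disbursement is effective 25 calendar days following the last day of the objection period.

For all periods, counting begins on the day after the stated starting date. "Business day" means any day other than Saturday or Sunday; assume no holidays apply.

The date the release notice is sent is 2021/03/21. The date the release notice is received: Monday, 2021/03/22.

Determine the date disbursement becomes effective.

From Monday, 2021/03/22, 10 business days (Mar 23, Mar 24, Mar 25, Mar 26, Mar 29, Mar 30, Mar 31, Apr 1, Apr 2, Apr 5, skipping weekends) brings us to Monday, 2021/04/05, which is the last day of the objection period.
The date disbursement becomes effective: 2021/04/05 + 25 days = 2021/04/30.

2021/04/30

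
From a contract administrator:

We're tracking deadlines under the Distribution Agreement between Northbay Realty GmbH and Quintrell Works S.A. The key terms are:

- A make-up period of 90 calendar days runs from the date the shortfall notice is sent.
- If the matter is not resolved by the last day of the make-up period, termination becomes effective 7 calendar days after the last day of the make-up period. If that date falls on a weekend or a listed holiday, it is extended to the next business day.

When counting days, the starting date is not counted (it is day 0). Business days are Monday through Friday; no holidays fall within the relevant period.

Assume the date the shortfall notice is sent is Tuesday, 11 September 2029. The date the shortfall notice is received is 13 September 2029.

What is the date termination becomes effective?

The last day of the make-up period: 11 September 2029 + 90 days = 10 December 2029.
The date termination becomes effective: 10 December 2029 + 7 days = 17 December 2029. 17 December 2029 is a Monday, so no roll-forward applies.

17 December 2029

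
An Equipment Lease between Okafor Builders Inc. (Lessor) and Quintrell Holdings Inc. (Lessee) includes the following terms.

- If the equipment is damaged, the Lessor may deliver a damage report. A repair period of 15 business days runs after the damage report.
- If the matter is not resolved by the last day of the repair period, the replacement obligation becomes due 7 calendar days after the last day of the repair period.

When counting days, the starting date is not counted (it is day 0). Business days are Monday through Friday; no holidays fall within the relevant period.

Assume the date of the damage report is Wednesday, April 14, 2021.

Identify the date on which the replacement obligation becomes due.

The last day of the repair period: 15 business days after Wednesday, April 14, 2021, skipping weekends — Apr 15, Apr 16, Apr 19, Apr 20, …, May 3, May 4, May 5 — lands on Wednesday, May 5, 2021.
The date on which the replacement obligation becomes due: 7 calendar days after May 5, 2021 is May 12, 2021.

May 12, 2021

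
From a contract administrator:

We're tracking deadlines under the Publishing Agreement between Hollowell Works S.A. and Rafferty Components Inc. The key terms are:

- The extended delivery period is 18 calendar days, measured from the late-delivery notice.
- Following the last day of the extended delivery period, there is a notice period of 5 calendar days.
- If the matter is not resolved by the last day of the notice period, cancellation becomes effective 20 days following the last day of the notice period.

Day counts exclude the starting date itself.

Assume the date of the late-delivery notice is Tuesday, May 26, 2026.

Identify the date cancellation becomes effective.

July 8, 2026

The last day of the extended delivery period: 18 calendar days after May 26, 2026 is June 13, 2026.
Adding 5 calendar days to June 13, 2026 gives June 18, 2026, which is the last day of the notice period.
The date cancellation becomes effective: 20 calendar days after June 18, 2026 is July 8, 2026.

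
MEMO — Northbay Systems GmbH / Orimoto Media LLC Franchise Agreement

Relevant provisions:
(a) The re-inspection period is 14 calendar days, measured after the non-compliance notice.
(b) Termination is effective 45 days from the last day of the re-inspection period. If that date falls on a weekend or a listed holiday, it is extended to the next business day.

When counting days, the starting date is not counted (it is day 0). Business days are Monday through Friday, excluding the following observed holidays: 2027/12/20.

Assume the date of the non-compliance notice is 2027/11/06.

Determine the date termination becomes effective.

Adding 14 calendar days to 2027/11/06 gives 2027/11/20, which is the last day of the re-inspection period.
The date termination becomes effective: 2027/11/20 + 45 days = 2028/01/04. 2028/01/04 is a Tuesday and is not a listed holiday, so no roll-forward applies.

2028/01/04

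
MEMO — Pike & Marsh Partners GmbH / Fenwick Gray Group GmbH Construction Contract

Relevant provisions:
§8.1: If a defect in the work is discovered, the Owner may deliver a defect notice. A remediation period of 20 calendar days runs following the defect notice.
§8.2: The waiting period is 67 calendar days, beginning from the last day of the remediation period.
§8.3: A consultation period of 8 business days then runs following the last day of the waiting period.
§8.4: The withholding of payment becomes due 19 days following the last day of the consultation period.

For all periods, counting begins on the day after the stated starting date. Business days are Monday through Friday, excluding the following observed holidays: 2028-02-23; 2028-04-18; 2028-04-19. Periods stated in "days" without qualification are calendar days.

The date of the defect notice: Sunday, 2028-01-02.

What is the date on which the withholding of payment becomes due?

The last day of the remediation period: 2028-01-02 + 20 days = 2028-01-22.
The last day of the waiting period: 2028-01-22 + 67 days = 2028-03-29.
From Wednesday, 2028-03-29, 8 business days (Mar 30, Mar 31, Apr 3, Apr 4, Apr 5, Apr 6, Apr 7, Apr 10, skipping weekends) brings us to Monday, 2028-04-10, which is the last day of the consultation period.
The date on which the withholding of payment becomes due: 2028-04-10 + 19 days = 2028-04-29.

2028-04-29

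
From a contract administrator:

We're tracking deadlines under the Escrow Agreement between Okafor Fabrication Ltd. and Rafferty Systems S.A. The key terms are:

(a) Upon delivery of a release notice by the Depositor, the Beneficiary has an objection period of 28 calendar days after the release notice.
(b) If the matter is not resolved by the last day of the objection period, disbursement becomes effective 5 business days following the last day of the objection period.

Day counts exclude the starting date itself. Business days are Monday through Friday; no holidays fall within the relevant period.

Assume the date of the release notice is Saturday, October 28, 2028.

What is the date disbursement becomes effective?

December 1, 2028

The last day of the objection period: October 28, 2028 + 28 days = November 25, 2028.
The date disbursement becomes effective: counting 5 business days from Saturday, November 25, 2028 (Nov 27, Nov 28, Nov 29, Nov 30, Dec 1, skipping weekends) reaches Friday, December 1, 2028.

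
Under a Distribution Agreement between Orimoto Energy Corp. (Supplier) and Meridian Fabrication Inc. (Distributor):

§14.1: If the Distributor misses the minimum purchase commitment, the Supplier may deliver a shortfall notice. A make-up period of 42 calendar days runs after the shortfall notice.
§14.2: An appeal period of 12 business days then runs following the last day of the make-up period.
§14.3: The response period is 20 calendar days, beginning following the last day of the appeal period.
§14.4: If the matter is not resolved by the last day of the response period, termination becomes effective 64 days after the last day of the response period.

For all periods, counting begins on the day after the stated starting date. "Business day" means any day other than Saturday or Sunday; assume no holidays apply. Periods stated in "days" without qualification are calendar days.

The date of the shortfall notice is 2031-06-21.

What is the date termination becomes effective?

Adding 42 calendar days to 2031-06-21 gives 2031-08-02, which is the last day of the make-up period.
The last day of the appeal period: 12 business days after Saturday, 2031-08-02, skipping weekends — Aug 4, Aug 5, Aug 6, Aug 7, …, Aug 15, Aug 18, Aug 19 — lands on Tuesday, 2031-08-19.
Adding 20 calendar days to 2031-08-19 gives 2031-09-08, which is the last day of the response period.
Adding 64 calendar days to 2031-09-08 gives 2031-11-11, which is the date termination becomes effective.

2031-11-11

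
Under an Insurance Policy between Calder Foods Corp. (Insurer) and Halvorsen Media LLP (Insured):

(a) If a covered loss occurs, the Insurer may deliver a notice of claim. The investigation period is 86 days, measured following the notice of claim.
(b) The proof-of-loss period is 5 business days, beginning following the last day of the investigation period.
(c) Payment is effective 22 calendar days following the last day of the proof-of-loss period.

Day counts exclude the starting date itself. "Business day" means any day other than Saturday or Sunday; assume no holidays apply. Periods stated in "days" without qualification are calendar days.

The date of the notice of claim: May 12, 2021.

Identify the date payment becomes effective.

The last day of the investigation period: 86 calendar days after May 12, 2021 is Aug 6, 2021.
The last day of the proof-of-loss period: 5 business days after Friday, Aug 6, 2021, skipping weekends — Aug 9, Aug 10, Aug 11, Aug 12, Aug 13 — lands on Friday, Aug 13, 2021.
The date payment becomes effective: 22 calendar days after Aug 13, 2021 is Sep 4, 2021.

Sep 4, 2021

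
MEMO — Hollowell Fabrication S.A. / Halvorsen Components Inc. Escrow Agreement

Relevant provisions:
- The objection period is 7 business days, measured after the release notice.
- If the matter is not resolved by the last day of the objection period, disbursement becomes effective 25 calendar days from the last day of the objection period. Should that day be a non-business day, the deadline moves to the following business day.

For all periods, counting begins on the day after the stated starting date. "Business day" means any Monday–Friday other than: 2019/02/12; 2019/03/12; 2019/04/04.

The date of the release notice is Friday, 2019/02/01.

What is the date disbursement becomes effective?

The last day of the objection period: 7 business days after Friday, 2019/02/01, skipping weekends and the listed holiday on Feb 12 — Feb 4, Feb 5, Feb 6, Feb 7, Feb 8, Feb 11, Feb 13 — lands on Wednesday, 2019/02/13.
Adding 25 calendar days to 2019/02/13 gives 2019/03/10, which is the date disbursement becomes effective. That falls on a Sunday, so it rolls to the next business day, Monday, 2019/03/11.

2019/03/11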